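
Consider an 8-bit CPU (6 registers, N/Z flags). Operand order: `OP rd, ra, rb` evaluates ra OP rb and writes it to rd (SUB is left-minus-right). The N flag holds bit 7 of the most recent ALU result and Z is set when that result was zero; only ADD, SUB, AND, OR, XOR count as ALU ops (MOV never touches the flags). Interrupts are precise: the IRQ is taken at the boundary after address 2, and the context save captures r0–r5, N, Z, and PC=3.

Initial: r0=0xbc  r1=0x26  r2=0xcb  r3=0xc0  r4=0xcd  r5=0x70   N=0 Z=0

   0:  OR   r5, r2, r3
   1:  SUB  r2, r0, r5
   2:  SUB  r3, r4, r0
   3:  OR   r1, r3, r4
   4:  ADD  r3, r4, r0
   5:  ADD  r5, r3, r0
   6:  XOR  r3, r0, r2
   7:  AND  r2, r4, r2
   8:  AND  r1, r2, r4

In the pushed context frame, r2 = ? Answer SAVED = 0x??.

SAVED = 0xf1

after  0: r0=0xbc r1=0x26 r2=0xcb r3=0xc0 r4=0xcd r5=0xcb  N=1 Z=0
after  1: r0=0xbc r1=0x26 r2=0xf1 r3=0xc0 r4=0xcd r5=0xcb  N=1 Z=0
after  2: r0=0xbc r1=0x26 r2=0xf1 r3=0x11 r4=0xcd r5=0xcb  N=0 Z=0
-- IRQ taken; context saved, return-PC = 3 --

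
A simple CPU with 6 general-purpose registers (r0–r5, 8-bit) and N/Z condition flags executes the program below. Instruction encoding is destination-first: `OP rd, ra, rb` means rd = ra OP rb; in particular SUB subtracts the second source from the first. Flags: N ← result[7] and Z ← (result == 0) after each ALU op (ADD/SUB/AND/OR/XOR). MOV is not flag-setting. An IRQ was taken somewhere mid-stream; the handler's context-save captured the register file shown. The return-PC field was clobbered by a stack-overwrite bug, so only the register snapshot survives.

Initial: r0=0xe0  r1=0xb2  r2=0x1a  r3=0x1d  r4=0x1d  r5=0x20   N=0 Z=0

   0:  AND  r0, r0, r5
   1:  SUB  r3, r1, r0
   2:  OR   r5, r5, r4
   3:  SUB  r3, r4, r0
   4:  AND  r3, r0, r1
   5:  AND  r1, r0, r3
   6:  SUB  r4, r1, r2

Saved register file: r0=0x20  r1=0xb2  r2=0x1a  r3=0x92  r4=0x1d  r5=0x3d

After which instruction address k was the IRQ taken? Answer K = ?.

K = 2

after  0: r0=0x20 r1=0xb2 r2=0x1a r3=0x1d r4=0x1d r5=0x20  N=0 Z=0
after  1: r0=0x20 r1=0xb2 r2=0x1a r3=0x92 r4=0x1d r5=0x20  N=1 Z=0
after  2: r0=0x20 r1=0xb2 r2=0x1a r3=0x92 r4=0x1d r5=0x3d  N=0 Z=0
-- IRQ taken; context saved, return-PC = 3 --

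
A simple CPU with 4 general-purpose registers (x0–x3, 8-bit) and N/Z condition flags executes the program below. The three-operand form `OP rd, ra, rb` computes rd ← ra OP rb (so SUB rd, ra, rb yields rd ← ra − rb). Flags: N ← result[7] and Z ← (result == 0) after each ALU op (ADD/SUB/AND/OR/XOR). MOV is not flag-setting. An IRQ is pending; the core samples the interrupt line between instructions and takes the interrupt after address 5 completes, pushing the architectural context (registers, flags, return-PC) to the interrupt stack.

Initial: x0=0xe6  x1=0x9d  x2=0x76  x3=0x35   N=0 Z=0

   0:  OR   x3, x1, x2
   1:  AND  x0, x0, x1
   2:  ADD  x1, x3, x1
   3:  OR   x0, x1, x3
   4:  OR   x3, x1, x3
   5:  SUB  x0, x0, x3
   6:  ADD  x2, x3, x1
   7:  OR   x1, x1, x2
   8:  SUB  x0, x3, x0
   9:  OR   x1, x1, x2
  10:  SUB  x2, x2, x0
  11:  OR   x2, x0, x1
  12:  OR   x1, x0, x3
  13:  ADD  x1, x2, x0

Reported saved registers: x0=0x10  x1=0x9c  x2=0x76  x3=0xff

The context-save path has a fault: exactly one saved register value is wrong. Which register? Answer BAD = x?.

after  0: x0=0xe6 x1=0x9d x2=0x76 x3=0xff  N=1 Z=0
after  1: x0=0x84 x1=0x9d x2=0x76 x3=0xff  N=1 Z=0
after  2: x0=0x84 x1=0x9c x2=0x76 x3=0xff  N=1 Z=0
after  3: x0=0xff x1=0x9c x2=0x76 x3=0xff  N=1 Z=0
after  4: x0=0xff x1=0x9c x2=0x76 x3=0xff  N=1 Z=0
after  5: x0=0x00 x1=0x9c x2=0x76 x3=0xff  N=0 Z=1
-- IRQ taken; context saved, return-PC = 6 --
mismatch: x0: reported 0x10 vs actual 0x00

BAD = x0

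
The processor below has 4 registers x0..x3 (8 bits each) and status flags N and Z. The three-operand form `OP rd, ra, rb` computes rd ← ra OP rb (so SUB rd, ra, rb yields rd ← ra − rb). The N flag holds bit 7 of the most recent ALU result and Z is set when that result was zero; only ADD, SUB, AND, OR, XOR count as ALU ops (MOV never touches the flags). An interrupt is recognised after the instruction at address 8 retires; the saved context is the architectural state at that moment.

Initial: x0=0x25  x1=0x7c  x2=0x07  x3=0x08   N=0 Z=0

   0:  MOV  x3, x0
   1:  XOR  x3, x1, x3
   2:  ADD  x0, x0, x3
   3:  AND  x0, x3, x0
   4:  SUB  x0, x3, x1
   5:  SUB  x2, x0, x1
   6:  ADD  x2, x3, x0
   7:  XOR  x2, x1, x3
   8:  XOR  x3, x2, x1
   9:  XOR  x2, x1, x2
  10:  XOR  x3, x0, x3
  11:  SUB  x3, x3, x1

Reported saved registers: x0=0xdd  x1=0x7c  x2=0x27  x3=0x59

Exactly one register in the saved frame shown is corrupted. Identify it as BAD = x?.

after  0: x0=0x25 x1=0x7c x2=0x07 x3=0x25  N=0 Z=0
after  1: x0=0x25 x1=0x7c x2=0x07 x3=0x59  N=0 Z=0
after  2: x0=0x7e x1=0x7c x2=0x07 x3=0x59  N=0 Z=0
after  3: x0=0x58 x1=0x7c x2=0x07 x3=0x59  N=0 Z=0
after  4: x0=0xdd x1=0x7c x2=0x07 x3=0x59  N=1 Z=0
after  5: x0=0xdd x1=0x7c x2=0x61 x3=0x59  N=0 Z=0
after  6: x0=0xdd x1=0x7c x2=0x36 x3=0x59  N=0 Z=0
after  7: x0=0xdd x1=0x7c x2=0x25 x3=0x59  N=0 Z=0
after  8: x0=0xdd x1=0x7c x2=0x25 x3=0x59  N=0 Z=0
-- IRQ taken; context saved, return-PC = 9 --
mismatch: x2: reported 0x27 vs actual 0x25

BAD = x2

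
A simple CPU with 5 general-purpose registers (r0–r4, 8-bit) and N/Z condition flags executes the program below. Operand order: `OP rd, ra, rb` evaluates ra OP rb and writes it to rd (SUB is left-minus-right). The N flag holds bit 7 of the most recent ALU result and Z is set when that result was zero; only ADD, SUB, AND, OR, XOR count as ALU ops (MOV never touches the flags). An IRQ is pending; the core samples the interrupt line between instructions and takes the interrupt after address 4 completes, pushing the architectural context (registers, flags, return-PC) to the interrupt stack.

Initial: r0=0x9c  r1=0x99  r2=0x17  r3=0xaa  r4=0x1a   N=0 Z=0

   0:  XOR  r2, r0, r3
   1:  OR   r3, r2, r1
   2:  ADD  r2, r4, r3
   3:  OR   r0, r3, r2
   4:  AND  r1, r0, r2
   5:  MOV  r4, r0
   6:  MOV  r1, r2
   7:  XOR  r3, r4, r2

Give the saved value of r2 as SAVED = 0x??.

after  0: r0=0x9c r1=0x99 r2=0x36 r3=0xaa r4=0x1a  N=0 Z=0
after  1: r0=0x9c r1=0x99 r2=0x36 r3=0xbf r4=0x1a  N=1 Z=0
after  2: r0=0x9c r1=0x99 r2=0xd9 r3=0xbf r4=0x1a  N=1 Z=0
after  3: r0=0xff r1=0x99 r2=0xd9 r3=0xbf r4=0x1a  N=1 Z=0
after  4: r0=0xff r1=0xd9 r2=0xd9 r3=0xbf r4=0x1a  N=1 Z=0
-- IRQ taken; context saved, return-PC = 5 --

SAVED = 0xd9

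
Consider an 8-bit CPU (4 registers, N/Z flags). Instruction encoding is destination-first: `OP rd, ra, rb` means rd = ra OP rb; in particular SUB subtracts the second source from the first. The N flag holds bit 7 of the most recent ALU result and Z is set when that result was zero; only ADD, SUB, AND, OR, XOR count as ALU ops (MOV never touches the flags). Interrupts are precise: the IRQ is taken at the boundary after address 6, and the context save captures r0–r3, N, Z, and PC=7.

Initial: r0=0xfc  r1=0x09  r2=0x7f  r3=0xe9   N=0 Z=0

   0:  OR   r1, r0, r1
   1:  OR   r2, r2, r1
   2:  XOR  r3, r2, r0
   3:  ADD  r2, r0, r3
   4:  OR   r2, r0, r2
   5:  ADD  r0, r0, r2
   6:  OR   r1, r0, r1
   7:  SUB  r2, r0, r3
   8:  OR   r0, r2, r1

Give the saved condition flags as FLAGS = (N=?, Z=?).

FLAGS = (N=1, Z=0)

after  0: r0=0xfc r1=0xfd r2=0x7f r3=0xe9  N=1 Z=0
after  1: r0=0xfc r1=0xfd r2=0xff r3=0xe9  N=1 Z=0
after  2: r0=0xfc r1=0xfd r2=0xff r3=0x03  N=0 Z=0
after  3: r0=0xfc r1=0xfd r2=0xff r3=0x03  N=1 Z=0
after  4: r0=0xfc r1=0xfd r2=0xff r3=0x03  N=1 Z=0
after  5: r0=0xfb r1=0xfd r2=0xff r3=0x03  N=1 Z=0
after  6: r0=0xfb r1=0xff r2=0xff r3=0x03  N=1 Z=0
-- IRQ taken; context saved, return-PC = 7 --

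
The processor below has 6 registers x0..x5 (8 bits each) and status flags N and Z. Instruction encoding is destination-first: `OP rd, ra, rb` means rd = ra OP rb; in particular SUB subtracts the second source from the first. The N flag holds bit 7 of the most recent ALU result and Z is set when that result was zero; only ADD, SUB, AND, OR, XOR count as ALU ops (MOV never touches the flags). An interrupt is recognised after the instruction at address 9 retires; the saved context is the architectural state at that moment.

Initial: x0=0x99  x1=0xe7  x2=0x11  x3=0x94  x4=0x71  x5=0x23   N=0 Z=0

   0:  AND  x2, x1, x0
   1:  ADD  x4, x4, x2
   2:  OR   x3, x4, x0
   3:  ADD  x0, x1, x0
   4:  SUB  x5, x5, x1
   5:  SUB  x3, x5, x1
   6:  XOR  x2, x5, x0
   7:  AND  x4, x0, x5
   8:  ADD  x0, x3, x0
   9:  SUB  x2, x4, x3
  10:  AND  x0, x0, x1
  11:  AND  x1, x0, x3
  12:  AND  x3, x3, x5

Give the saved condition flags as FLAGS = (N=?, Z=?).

FLAGS = (N=1, Z=0)

after  0: x0=0x99 x1=0xe7 x2=0x81 x3=0x94 x4=0x71 x5=0x23  N=1 Z=0
after  1: x0=0x99 x1=0xe7 x2=0x81 x3=0x94 x4=0xf2 x5=0x23  N=1 Z=0
after  2: x0=0x99 x1=0xe7 x2=0x81 x3=0xfb x4=0xf2 x5=0x23  N=1 Z=0
after  3: x0=0x80 x1=0xe7 x2=0x81 x3=0xfb x4=0xf2 x5=0x23  N=1 Z=0
after  4: x0=0x80 x1=0xe7 x2=0x81 x3=0xfb x4=0xf2 x5=0x3c  N=0 Z=0
after  5: x0=0x80 x1=0xe7 x2=0x81 x3=0x55 x4=0xf2 x5=0x3c  N=0 Z=0
after  6: x0=0x80 x1=0xe7 x2=0xbc x3=0x55 x4=0xf2 x5=0x3c  N=1 Z=0
after  7: x0=0x80 x1=0xe7 x2=0xbc x3=0x55 x4=0x00 x5=0x3c  N=0 Z=1
after  8: x0=0xd5 x1=0xe7 x2=0xbc x3=0x55 x4=0x00 x5=0x3c  N=1 Z=0
after  9: x0=0xd5 x1=0xe7 x2=0xab x3=0x55 x4=0x00 x5=0x3c  N=1 Z=0
-- IRQ taken; context saved, return-PC = 10 --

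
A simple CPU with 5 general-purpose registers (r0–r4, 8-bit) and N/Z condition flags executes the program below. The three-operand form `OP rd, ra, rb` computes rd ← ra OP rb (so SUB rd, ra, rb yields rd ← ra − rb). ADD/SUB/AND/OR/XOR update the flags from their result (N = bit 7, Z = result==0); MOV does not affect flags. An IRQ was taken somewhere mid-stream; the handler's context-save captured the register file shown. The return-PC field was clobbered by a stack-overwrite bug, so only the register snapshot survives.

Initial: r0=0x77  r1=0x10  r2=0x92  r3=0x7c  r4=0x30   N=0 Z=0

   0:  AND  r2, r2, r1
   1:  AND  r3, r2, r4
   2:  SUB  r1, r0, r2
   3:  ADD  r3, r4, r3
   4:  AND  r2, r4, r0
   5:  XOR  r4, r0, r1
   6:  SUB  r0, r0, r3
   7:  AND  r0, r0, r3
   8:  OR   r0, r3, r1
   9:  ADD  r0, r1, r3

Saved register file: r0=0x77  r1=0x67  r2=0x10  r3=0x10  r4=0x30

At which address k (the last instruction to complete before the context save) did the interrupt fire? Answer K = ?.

K = 2

after  0: r0=0x77 r1=0x10 r2=0x10 r3=0x7c r4=0x30  N=0 Z=0
after  1: r0=0x77 r1=0x10 r2=0x10 r3=0x10 r4=0x30  N=0 Z=0
after  2: r0=0x77 r1=0x67 r2=0x10 r3=0x10 r4=0x30  N=0 Z=0
-- IRQ taken; context saved, return-PC = 3 --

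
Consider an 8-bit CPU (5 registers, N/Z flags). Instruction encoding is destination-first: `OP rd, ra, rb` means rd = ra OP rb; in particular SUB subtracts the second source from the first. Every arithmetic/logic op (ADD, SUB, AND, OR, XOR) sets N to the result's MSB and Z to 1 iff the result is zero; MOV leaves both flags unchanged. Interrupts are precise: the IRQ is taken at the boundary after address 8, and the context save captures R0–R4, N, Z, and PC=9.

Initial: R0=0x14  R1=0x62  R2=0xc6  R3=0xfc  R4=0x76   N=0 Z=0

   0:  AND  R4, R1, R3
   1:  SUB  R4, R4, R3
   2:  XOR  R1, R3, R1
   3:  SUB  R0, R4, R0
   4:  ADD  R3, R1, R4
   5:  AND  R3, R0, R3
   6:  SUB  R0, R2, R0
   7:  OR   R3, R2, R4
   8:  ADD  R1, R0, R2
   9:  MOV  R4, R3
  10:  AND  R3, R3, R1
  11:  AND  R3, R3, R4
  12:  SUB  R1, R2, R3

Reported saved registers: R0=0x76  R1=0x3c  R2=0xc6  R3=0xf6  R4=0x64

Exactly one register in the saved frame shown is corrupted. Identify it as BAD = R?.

BAD = R3

after  0: R0=0x14 R1=0x62 R2=0xc6 R3=0xfc R4=0x60  N=0 Z=0
after  1: R0=0x14 R1=0x62 R2=0xc6 R3=0xfc R4=0x64  N=0 Z=0
after  2: R0=0x14 R1=0x9e R2=0xc6 R3=0xfc R4=0x64  N=1 Z=0
after  3: R0=0x50 R1=0x9e R2=0xc6 R3=0xfc R4=0x64  N=0 Z=0
after  4: R0=0x50 R1=0x9e R2=0xc6 R3=0x02 R4=0x64  N=0 Z=0
after  5: R0=0x50 R1=0x9e R2=0xc6 R3=0x00 R4=0x64  N=0 Z=1
after  6: R0=0x76 R1=0x9e R2=0xc6 R3=0x00 R4=0x64  N=0 Z=0
after  7: R0=0x76 R1=0x9e R2=0xc6 R3=0xe6 R4=0x64  N=1 Z=0
after  8: R0=0x76 R1=0x3c R2=0xc6 R3=0xe6 R4=0x64  N=0 Z=0
-- IRQ taken; context saved, return-PC = 9 --
mismatch: R3: reported 0xf6 vs actual 0xe6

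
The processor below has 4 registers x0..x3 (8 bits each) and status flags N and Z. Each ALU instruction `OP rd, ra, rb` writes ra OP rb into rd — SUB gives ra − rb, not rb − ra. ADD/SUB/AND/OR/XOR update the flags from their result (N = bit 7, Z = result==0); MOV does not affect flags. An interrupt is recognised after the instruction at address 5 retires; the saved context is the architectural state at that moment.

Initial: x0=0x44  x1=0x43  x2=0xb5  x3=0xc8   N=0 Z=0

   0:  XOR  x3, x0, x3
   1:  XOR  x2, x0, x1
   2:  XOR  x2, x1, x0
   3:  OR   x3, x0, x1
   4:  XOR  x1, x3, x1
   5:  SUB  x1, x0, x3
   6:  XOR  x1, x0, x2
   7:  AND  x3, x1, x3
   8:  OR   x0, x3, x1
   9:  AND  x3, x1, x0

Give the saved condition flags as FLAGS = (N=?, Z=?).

after  0: x0=0x44 x1=0x43 x2=0xb5 x3=0x8c  N=1 Z=0
after  1: x0=0x44 x1=0x43 x2=0x07 x3=0x8c  N=0 Z=0
after  2: x0=0x44 x1=0x43 x2=0x07 x3=0x8c  N=0 Z=0
after  3: x0=0x44 x1=0x43 x2=0x07 x3=0x47  N=0 Z=0
after  4: x0=0x44 x1=0x04 x2=0x07 x3=0x47  N=0 Z=0
after  5: x0=0x44 x1=0xfd x2=0x07 x3=0x47  N=1 Z=0
-- IRQ taken; context saved, return-PC = 6 --

FLAGS = (N=1, Z=0)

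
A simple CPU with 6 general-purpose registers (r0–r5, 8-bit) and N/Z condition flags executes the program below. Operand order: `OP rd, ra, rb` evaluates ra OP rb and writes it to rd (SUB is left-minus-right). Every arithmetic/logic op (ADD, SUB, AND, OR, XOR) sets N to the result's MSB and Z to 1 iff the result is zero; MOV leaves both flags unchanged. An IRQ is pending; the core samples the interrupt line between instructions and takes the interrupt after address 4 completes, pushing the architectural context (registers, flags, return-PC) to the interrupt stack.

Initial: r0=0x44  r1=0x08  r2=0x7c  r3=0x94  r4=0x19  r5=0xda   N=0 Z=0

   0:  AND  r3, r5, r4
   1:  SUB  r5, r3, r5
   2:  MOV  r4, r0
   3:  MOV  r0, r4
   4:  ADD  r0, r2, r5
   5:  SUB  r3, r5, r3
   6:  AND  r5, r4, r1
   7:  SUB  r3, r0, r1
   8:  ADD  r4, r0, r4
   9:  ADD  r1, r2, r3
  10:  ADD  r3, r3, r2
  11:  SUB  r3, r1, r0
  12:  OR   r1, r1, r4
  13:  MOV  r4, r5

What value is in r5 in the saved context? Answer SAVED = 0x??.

after  0: r0=0x44 r1=0x08 r2=0x7c r3=0x18 r4=0x19 r5=0xda  N=0 Z=0
after  1: r0=0x44 r1=0x08 r2=0x7c r3=0x18 r4=0x19 r5=0x3e  N=0 Z=0
after  2: r0=0x44 r1=0x08 r2=0x7c r3=0x18 r4=0x44 r5=0x3e  N=0 Z=0
after  3: r0=0x44 r1=0x08 r2=0x7c r3=0x18 r4=0x44 r5=0x3e  N=0 Z=0
after  4: r0=0xba r1=0x08 r2=0x7c r3=0x18 r4=0x44 r5=0x3e  N=1 Z=0
-- IRQ taken; context saved, return-PC = 5 --

SAVED = 0x3e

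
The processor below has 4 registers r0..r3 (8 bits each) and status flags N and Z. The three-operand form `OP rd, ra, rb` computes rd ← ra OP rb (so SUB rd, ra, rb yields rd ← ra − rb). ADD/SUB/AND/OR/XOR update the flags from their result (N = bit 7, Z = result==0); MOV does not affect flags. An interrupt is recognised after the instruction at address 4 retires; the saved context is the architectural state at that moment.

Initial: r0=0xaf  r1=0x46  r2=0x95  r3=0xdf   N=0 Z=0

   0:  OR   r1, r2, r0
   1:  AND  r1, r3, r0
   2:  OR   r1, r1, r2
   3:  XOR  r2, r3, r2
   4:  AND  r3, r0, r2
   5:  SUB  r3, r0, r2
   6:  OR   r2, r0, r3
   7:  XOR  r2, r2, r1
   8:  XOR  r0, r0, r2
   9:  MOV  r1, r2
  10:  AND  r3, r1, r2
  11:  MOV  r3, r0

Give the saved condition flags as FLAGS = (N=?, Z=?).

after  0: r0=0xaf r1=0xbf r2=0x95 r3=0xdf  N=1 Z=0
after  1: r0=0xaf r1=0x8f r2=0x95 r3=0xdf  N=1 Z=0
after  2: r0=0xaf r1=0x9f r2=0x95 r3=0xdf  N=1 Z=0
after  3: r0=0xaf r1=0x9f r2=0x4a r3=0xdf  N=0 Z=0
after  4: r0=0xaf r1=0x9f r2=0x4a r3=0x0a  N=0 Z=0
-- IRQ taken; context saved, return-PC = 5 --

FLAGS = (N=0, Z=0)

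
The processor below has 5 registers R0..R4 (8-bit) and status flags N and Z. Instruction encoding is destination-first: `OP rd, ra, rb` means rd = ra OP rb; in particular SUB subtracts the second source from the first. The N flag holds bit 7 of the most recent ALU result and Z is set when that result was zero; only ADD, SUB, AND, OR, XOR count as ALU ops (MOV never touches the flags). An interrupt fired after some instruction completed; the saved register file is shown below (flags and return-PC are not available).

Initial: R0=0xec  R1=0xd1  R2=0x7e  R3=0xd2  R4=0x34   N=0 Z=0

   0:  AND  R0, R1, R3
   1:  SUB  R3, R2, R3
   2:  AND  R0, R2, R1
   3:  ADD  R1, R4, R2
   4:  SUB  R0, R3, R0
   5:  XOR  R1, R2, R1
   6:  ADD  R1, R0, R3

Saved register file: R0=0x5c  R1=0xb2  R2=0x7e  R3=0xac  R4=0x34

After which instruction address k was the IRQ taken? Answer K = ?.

after  0: R0=0xd0 R1=0xd1 R2=0x7e R3=0xd2 R4=0x34  N=1 Z=0
after  1: R0=0xd0 R1=0xd1 R2=0x7e R3=0xac R4=0x34  N=1 Z=0
after  2: R0=0x50 R1=0xd1 R2=0x7e R3=0xac R4=0x34  N=0 Z=0
after  3: R0=0x50 R1=0xb2 R2=0x7e R3=0xac R4=0x34  N=1 Z=0
after  4: R0=0x5c R1=0xb2 R2=0x7e R3=0xac R4=0x34  N=0 Z=0
-- IRQ taken; context saved, return-PC = 5 --

K = 4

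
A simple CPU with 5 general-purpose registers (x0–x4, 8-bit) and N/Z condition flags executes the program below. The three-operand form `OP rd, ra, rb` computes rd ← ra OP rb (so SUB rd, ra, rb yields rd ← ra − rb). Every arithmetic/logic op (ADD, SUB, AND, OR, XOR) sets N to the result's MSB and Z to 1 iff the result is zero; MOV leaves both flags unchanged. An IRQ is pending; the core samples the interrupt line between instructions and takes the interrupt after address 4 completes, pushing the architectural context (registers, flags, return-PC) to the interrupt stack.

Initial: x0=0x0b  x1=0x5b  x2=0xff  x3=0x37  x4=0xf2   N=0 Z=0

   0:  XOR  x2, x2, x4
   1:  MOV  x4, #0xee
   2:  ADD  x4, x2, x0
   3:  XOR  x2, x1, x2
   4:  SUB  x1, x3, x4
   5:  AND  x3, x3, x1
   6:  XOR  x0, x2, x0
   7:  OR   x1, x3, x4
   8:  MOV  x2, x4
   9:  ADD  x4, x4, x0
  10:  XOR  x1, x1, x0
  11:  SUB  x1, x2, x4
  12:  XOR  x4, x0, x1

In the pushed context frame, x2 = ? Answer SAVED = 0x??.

after  0: x0=0x0b x1=0x5b x2=0x0d x3=0x37 x4=0xf2  N=0 Z=0
after  1: x0=0x0b x1=0x5b x2=0x0d x3=0x37 x4=0xee  N=0 Z=0
after  2: x0=0x0b x1=0x5b x2=0x0d x3=0x37 x4=0x18  N=0 Z=0
after  3: x0=0x0b x1=0x5b x2=0x56 x3=0x37 x4=0x18  N=0 Z=0
after  4: x0=0x0b x1=0x1f x2=0x56 x3=0x37 x4=0x18  N=0 Z=0
-- IRQ taken; context saved, return-PC = 5 --

SAVED = 0x56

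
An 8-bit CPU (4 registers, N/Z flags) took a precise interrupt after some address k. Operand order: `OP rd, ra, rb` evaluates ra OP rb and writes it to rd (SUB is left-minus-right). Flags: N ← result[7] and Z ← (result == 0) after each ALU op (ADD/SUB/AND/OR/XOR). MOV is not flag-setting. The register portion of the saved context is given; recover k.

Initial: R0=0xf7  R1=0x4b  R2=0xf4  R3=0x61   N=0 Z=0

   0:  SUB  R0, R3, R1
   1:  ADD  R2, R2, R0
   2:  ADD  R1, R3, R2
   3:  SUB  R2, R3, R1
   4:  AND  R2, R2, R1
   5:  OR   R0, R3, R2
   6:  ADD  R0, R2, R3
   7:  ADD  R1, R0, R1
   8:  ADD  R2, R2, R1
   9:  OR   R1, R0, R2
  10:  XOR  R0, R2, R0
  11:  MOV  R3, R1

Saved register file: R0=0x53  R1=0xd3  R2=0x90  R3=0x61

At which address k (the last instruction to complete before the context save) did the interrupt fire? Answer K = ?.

after  0: R0=0x16 R1=0x4b R2=0xf4 R3=0x61  N=0 Z=0
after  1: R0=0x16 R1=0x4b R2=0x0a R3=0x61  N=0 Z=0
after  2: R0=0x16 R1=0x6b R2=0x0a R3=0x61  N=0 Z=0
after  3: R0=0x16 R1=0x6b R2=0xf6 R3=0x61  N=1 Z=0
after  4: R0=0x16 R1=0x6b R2=0x62 R3=0x61  N=0 Z=0
after  5: R0=0x63 R1=0x6b R2=0x62 R3=0x61  N=0 Z=0
after  6: R0=0xc3 R1=0x6b R2=0x62 R3=0x61  N=1 Z=0
after  7: R0=0xc3 R1=0x2e R2=0x62 R3=0x61  N=0 Z=0
after  8: R0=0xc3 R1=0x2e R2=0x90 R3=0x61  N=1 Z=0
after  9: R0=0xc3 R1=0xd3 R2=0x90 R3=0x61  N=1 Z=0
after 10: R0=0x53 R1=0xd3 R2=0x90 R3=0x61  N=0 Z=0
-- IRQ taken; context saved, return-PC = 11 --

K = 10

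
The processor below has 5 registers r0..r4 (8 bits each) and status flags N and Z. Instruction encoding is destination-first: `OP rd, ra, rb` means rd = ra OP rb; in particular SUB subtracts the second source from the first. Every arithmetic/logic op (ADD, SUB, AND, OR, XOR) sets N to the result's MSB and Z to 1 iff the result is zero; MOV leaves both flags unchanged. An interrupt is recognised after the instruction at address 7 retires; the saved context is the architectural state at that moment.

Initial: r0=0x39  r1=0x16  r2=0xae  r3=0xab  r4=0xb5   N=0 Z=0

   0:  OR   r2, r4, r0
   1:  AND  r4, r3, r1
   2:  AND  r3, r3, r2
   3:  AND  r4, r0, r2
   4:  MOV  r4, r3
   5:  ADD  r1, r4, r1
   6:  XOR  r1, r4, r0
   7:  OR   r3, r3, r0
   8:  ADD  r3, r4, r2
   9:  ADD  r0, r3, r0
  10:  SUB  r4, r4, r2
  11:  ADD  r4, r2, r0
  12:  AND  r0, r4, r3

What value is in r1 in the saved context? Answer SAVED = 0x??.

SAVED = 0x90

after  0: r0=0x39 r1=0x16 r2=0xbd r3=0xab r4=0xb5  N=1 Z=0
after  1: r0=0x39 r1=0x16 r2=0xbd r3=0xab r4=0x02  N=0 Z=0
after  2: r0=0x39 r1=0x16 r2=0xbd r3=0xa9 r4=0x02  N=1 Z=0
after  3: r0=0x39 r1=0x16 r2=0xbd r3=0xa9 r4=0x39  N=0 Z=0
after  4: r0=0x39 r1=0x16 r2=0xbd r3=0xa9 r4=0xa9  N=0 Z=0
after  5: r0=0x39 r1=0xbf r2=0xbd r3=0xa9 r4=0xa9  N=1 Z=0
after  6: r0=0x39 r1=0x90 r2=0xbd r3=0xa9 r4=0xa9  N=1 Z=0
after  7: r0=0x39 r1=0x90 r2=0xbd r3=0xb9 r4=0xa9  N=1 Z=0
-- IRQ taken; context saved, return-PC = 8 --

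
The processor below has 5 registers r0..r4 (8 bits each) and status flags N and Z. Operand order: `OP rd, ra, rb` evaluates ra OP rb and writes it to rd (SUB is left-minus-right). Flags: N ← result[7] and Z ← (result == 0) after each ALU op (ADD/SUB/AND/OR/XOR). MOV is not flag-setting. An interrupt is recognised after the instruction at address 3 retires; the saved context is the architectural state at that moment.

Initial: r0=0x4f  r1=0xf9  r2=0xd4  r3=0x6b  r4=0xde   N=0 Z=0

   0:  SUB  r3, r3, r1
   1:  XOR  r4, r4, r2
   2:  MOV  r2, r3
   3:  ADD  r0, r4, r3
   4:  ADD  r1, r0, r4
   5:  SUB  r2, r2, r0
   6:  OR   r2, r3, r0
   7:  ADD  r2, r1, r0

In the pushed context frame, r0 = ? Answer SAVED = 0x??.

after  0: r0=0x4f r1=0xf9 r2=0xd4 r3=0x72 r4=0xde  N=0 Z=0
after  1: r0=0x4f r1=0xf9 r2=0xd4 r3=0x72 r4=0x0a  N=0 Z=0
after  2: r0=0x4f r1=0xf9 r2=0x72 r3=0x72 r4=0x0a  N=0 Z=0
after  3: r0=0x7c r1=0xf9 r2=0x72 r3=0x72 r4=0x0a  N=0 Z=0
-- IRQ taken; context saved, return-PC = 4 --

SAVED = 0x7c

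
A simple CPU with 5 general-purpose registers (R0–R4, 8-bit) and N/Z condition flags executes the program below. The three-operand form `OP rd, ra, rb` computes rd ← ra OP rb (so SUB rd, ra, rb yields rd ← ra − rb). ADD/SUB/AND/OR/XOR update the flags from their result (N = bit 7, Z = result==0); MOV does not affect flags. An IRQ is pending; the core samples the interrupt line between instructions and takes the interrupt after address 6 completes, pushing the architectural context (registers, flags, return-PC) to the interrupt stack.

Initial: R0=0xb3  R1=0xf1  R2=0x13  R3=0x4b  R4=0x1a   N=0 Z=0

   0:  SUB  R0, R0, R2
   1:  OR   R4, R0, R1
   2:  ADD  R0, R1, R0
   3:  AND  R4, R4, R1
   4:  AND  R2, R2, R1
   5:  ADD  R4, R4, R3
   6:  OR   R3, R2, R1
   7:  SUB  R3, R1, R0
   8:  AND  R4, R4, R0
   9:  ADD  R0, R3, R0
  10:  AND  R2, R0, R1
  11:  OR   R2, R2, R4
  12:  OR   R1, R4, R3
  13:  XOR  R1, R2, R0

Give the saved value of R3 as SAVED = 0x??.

SAVED = 0xf1

after  0: R0=0xa0 R1=0xf1 R2=0x13 R3=0x4b R4=0x1a  N=1 Z=0
after  1: R0=0xa0 R1=0xf1 R2=0x13 R3=0x4b R4=0xf1  N=1 Z=0
after  2: R0=0x91 R1=0xf1 R2=0x13 R3=0x4b R4=0xf1  N=1 Z=0
after  3: R0=0x91 R1=0xf1 R2=0x13 R3=0x4b R4=0xf1  N=1 Z=0
after  4: R0=0x91 R1=0xf1 R2=0x11 R3=0x4b R4=0xf1  N=0 Z=0
after  5: R0=0x91 R1=0xf1 R2=0x11 R3=0x4b R4=0x3c  N=0 Z=0
after  6: R0=0x91 R1=0xf1 R2=0x11 R3=0xf1 R4=0x3c  N=1 Z=0
-- IRQ taken; context saved, return-PC = 7 --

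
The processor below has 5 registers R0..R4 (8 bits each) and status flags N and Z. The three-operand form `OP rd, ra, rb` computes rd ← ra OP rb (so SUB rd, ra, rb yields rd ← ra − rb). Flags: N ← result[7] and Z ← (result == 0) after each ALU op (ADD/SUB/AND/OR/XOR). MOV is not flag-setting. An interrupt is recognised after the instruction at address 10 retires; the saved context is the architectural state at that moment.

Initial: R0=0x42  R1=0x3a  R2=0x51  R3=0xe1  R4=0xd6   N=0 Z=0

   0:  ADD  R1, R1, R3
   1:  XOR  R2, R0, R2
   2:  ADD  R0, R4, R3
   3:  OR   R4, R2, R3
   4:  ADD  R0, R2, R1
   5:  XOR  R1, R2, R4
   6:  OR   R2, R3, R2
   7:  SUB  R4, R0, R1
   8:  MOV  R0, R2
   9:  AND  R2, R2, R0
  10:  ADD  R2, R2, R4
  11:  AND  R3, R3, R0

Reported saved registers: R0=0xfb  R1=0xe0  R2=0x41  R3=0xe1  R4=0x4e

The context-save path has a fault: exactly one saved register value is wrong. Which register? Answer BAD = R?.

after  0: R0=0x42 R1=0x1b R2=0x51 R3=0xe1 R4=0xd6  N=0 Z=0
after  1: R0=0x42 R1=0x1b R2=0x13 R3=0xe1 R4=0xd6  N=0 Z=0
after  2: R0=0xb7 R1=0x1b R2=0x13 R3=0xe1 R4=0xd6  N=1 Z=0
after  3: R0=0xb7 R1=0x1b R2=0x13 R3=0xe1 R4=0xf3  N=1 Z=0
after  4: R0=0x2e R1=0x1b R2=0x13 R3=0xe1 R4=0xf3  N=0 Z=0
after  5: R0=0x2e R1=0xe0 R2=0x13 R3=0xe1 R4=0xf3  N=1 Z=0
after  6: R0=0x2e R1=0xe0 R2=0xf3 R3=0xe1 R4=0xf3  N=1 Z=0
after  7: R0=0x2e R1=0xe0 R2=0xf3 R3=0xe1 R4=0x4e  N=0 Z=0
after  8: R0=0xf3 R1=0xe0 R2=0xf3 R3=0xe1 R4=0x4e  N=0 Z=0
after  9: R0=0xf3 R1=0xe0 R2=0xf3 R3=0xe1 R4=0x4e  N=1 Z=0
after 10: R0=0xf3 R1=0xe0 R2=0x41 R3=0xe1 R4=0x4e  N=0 Z=0
-- IRQ taken; context saved, return-PC = 11 --
mismatch: R0: reported 0xfb vs actual 0xf3

BAD = R0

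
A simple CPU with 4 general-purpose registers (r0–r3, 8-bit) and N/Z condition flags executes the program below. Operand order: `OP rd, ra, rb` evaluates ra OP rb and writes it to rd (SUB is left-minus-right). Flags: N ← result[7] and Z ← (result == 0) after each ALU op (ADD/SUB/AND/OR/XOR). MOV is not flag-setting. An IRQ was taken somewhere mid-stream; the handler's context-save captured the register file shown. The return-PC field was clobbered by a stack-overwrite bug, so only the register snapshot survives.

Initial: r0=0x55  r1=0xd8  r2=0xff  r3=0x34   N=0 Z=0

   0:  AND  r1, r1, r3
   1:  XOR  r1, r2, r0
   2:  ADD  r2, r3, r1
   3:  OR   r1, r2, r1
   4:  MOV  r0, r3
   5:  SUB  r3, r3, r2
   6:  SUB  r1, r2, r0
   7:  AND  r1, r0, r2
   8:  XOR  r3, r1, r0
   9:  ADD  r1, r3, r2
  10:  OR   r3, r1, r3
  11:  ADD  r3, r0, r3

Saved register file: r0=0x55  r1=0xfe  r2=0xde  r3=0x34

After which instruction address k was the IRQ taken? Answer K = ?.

K = 3

after  0: r0=0x55 r1=0x10 r2=0xff r3=0x34  N=0 Z=0
after  1: r0=0x55 r1=0xaa r2=0xff r3=0x34  N=1 Z=0
after  2: r0=0x55 r1=0xaa r2=0xde r3=0x34  N=1 Z=0
after  3: r0=0x55 r1=0xfe r2=0xde r3=0x34  N=1 Z=0
-- IRQ taken; context saved, return-PC = 4 --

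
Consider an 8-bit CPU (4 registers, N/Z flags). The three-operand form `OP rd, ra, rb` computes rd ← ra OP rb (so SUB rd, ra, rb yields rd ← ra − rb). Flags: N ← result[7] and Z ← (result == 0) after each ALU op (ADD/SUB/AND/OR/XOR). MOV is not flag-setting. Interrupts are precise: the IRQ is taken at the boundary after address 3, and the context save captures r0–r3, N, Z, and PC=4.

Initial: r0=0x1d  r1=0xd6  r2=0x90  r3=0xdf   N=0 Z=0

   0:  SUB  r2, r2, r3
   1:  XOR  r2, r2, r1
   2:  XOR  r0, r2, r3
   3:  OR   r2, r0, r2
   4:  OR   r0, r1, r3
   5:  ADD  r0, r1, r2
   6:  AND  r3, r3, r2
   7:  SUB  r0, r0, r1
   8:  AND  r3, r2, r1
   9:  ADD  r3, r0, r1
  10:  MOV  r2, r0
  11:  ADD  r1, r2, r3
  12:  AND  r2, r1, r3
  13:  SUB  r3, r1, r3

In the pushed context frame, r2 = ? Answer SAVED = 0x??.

SAVED = 0xff

after  0: r0=0x1d r1=0xd6 r2=0xb1 r3=0xdf  N=1 Z=0
after  1: r0=0x1d r1=0xd6 r2=0x67 r3=0xdf  N=0 Z=0
after  2: r0=0xb8 r1=0xd6 r2=0x67 r3=0xdf  N=1 Z=0
after  3: r0=0xb8 r1=0xd6 r2=0xff r3=0xdf  N=1 Z=0
-- IRQ taken; context saved, return-PC = 4 --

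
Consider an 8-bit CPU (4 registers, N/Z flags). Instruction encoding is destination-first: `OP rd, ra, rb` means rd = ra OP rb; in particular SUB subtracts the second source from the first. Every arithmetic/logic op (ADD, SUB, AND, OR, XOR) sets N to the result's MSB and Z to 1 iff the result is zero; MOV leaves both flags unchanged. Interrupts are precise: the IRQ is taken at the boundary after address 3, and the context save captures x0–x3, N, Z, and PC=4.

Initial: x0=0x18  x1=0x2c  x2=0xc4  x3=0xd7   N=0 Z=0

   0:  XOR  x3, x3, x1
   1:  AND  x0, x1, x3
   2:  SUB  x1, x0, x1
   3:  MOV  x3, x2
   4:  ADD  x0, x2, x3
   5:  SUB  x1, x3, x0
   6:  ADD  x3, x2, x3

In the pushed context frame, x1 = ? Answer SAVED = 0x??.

SAVED = 0xfc

after  0: x0=0x18 x1=0x2c x2=0xc4 x3=0xfb  N=1 Z=0
after  1: x0=0x28 x1=0x2c x2=0xc4 x3=0xfb  N=0 Z=0
after  2: x0=0x28 x1=0xfc x2=0xc4 x3=0xfb  N=1 Z=0
after  3: x0=0x28 x1=0xfc x2=0xc4 x3=0xc4  N=1 Z=0
-- IRQ taken; context saved, return-PC = 4 --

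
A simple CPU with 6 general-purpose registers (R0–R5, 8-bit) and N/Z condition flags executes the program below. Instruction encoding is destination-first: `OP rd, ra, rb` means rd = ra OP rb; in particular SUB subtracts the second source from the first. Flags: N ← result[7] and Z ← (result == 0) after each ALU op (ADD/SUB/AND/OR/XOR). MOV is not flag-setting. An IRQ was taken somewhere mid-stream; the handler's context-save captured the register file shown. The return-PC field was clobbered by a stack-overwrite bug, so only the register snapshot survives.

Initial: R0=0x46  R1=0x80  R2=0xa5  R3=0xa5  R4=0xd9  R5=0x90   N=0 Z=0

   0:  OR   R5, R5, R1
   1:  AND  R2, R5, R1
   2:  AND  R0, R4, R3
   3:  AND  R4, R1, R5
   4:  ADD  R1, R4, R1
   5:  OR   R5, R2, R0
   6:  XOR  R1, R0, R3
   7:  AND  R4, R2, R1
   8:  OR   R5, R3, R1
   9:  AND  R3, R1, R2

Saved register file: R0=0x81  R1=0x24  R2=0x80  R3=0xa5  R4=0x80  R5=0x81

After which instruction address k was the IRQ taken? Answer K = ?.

after  0: R0=0x46 R1=0x80 R2=0xa5 R3=0xa5 R4=0xd9 R5=0x90  N=1 Z=0
after  1: R0=0x46 R1=0x80 R2=0x80 R3=0xa5 R4=0xd9 R5=0x90  N=1 Z=0
after  2: R0=0x81 R1=0x80 R2=0x80 R3=0xa5 R4=0xd9 R5=0x90  N=1 Z=0
after  3: R0=0x81 R1=0x80 R2=0x80 R3=0xa5 R4=0x80 R5=0x90  N=1 Z=0
after  4: R0=0x81 R1=0x00 R2=0x80 R3=0xa5 R4=0x80 R5=0x90  N=0 Z=1
after  5: R0=0x81 R1=0x00 R2=0x80 R3=0xa5 R4=0x80 R5=0x81  N=1 Z=0
after  6: R0=0x81 R1=0x24 R2=0x80 R3=0xa5 R4=0x80 R5=0x81  N=0 Z=0
-- IRQ taken; context saved, return-PC = 7 --

K = 6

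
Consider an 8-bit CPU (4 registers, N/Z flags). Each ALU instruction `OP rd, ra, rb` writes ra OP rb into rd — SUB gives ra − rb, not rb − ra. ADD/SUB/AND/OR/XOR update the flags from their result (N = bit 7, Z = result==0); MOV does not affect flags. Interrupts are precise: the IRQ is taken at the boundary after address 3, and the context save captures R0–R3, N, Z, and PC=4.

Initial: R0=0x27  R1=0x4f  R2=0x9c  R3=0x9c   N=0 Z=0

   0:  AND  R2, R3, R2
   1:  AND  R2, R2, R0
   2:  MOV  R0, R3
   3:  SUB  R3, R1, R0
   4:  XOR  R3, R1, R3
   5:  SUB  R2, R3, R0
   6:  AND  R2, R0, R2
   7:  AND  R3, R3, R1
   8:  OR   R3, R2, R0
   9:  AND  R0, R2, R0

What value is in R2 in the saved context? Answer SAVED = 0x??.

SAVED = 0x04

after  0: R0=0x27 R1=0x4f R2=0x9c R3=0x9c  N=1 Z=0
after  1: R0=0x27 R1=0x4f R2=0x04 R3=0x9c  N=0 Z=0
after  2: R0=0x9c R1=0x4f R2=0x04 R3=0x9c  N=0 Z=0
after  3: R0=0x9c R1=0x4f R2=0x04 R3=0xb3  N=1 Z=0
-- IRQ taken; context saved, return-PC = 4 --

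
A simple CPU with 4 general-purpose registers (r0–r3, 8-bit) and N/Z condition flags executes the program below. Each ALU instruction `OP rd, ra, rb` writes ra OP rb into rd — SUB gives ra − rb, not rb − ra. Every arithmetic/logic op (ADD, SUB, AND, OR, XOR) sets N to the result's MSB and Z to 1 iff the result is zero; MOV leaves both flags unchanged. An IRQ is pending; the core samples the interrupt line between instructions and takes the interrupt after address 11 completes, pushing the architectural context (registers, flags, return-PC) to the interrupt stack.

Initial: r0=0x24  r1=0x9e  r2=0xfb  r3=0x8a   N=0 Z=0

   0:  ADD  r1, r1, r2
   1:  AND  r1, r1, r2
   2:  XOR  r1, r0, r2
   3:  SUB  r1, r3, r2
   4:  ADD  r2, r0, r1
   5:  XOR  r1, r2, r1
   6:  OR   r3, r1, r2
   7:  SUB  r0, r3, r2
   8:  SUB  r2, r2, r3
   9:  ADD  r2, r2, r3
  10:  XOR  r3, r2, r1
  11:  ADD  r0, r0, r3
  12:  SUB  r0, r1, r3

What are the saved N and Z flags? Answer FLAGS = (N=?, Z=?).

after  0: r0=0x24 r1=0x99 r2=0xfb r3=0x8a  N=1 Z=0
after  1: r0=0x24 r1=0x99 r2=0xfb r3=0x8a  N=1 Z=0
after  2: r0=0x24 r1=0xdf r2=0xfb r3=0x8a  N=1 Z=0
after  3: r0=0x24 r1=0x8f r2=0xfb r3=0x8a  N=1 Z=0
after  4: r0=0x24 r1=0x8f r2=0xb3 r3=0x8a  N=1 Z=0
after  5: r0=0x24 r1=0x3c r2=0xb3 r3=0x8a  N=0 Z=0
after  6: r0=0x24 r1=0x3c r2=0xb3 r3=0xbf  N=1 Z=0
after  7: r0=0x0c r1=0x3c r2=0xb3 r3=0xbf  N=0 Z=0
after  8: r0=0x0c r1=0x3c r2=0xf4 r3=0xbf  N=1 Z=0
after  9: r0=0x0c r1=0x3c r2=0xb3 r3=0xbf  N=1 Z=0
after 10: r0=0x0c r1=0x3c r2=0xb3 r3=0x8f  N=1 Z=0
after 11: r0=0x9b r1=0x3c r2=0xb3 r3=0x8f  N=1 Z=0
-- IRQ taken; context saved, return-PC = 12 --

FLAGS = (N=1, Z=0)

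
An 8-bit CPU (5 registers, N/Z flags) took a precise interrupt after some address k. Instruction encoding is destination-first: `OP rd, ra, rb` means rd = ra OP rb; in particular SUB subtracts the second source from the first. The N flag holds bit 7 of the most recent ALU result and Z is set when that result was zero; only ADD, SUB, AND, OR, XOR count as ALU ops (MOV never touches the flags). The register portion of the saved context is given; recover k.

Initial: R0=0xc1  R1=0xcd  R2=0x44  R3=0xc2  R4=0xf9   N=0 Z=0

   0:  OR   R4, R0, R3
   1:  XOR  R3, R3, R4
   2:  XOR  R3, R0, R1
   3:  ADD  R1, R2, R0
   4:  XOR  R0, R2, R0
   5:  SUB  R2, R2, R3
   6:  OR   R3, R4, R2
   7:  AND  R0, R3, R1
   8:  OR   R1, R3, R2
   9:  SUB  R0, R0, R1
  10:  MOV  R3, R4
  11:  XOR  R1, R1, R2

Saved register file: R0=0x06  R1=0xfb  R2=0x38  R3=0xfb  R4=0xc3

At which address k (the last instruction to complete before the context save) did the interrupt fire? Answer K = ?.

K = 9

after  0: R0=0xc1 R1=0xcd R2=0x44 R3=0xc2 R4=0xc3  N=1 Z=0
after  1: R0=0xc1 R1=0xcd R2=0x44 R3=0x01 R4=0xc3  N=0 Z=0
after  2: R0=0xc1 R1=0xcd R2=0x44 R3=0x0c R4=0xc3  N=0 Z=0
after  3: R0=0xc1 R1=0x05 R2=0x44 R3=0x0c R4=0xc3  N=0 Z=0
after  4: R0=0x85 R1=0x05 R2=0x44 R3=0x0c R4=0xc3  N=1 Z=0
after  5: R0=0x85 R1=0x05 R2=0x38 R3=0x0c R4=0xc3  N=0 Z=0
after  6: R0=0x85 R1=0x05 R2=0x38 R3=0xfb R4=0xc3  N=1 Z=0
after  7: R0=0x01 R1=0x05 R2=0x38 R3=0xfb R4=0xc3  N=0 Z=0
after  8: R0=0x01 R1=0xfb R2=0x38 R3=0xfb R4=0xc3  N=1 Z=0
after  9: R0=0x06 R1=0xfb R2=0x38 R3=0xfb R4=0xc3  N=0 Z=0
-- IRQ taken; context saved, return-PC = 10 --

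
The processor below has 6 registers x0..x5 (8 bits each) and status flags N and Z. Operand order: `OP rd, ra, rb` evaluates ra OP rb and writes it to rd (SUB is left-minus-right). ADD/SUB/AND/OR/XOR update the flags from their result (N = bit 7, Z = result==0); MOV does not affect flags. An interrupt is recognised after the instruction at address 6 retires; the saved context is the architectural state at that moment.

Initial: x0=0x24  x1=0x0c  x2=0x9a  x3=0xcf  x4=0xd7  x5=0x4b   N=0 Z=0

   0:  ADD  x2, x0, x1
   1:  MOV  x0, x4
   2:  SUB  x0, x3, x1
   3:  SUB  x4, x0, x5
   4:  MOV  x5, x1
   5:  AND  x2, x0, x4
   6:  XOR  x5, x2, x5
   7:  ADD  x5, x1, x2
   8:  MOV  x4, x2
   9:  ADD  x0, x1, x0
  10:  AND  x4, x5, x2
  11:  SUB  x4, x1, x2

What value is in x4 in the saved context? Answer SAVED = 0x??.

after  0: x0=0x24 x1=0x0c x2=0x30 x3=0xcf x4=0xd7 x5=0x4b  N=0 Z=0
after  1: x0=0xd7 x1=0x0c x2=0x30 x3=0xcf x4=0xd7 x5=0x4b  N=0 Z=0
after  2: x0=0xc3 x1=0x0c x2=0x30 x3=0xcf x4=0xd7 x5=0x4b  N=1 Z=0
after  3: x0=0xc3 x1=0x0c x2=0x30 x3=0xcf x4=0x78 x5=0x4b  N=0 Z=0
after  4: x0=0xc3 x1=0x0c x2=0x30 x3=0xcf x4=0x78 x5=0x0c  N=0 Z=0
after  5: x0=0xc3 x1=0x0c x2=0x40 x3=0xcf x4=0x78 x5=0x0c  N=0 Z=0
after  6: x0=0xc3 x1=0x0c x2=0x40 x3=0xcf x4=0x78 x5=0x4c  N=0 Z=0
-- IRQ taken; context saved, return-PC = 7 --

SAVED = 0x78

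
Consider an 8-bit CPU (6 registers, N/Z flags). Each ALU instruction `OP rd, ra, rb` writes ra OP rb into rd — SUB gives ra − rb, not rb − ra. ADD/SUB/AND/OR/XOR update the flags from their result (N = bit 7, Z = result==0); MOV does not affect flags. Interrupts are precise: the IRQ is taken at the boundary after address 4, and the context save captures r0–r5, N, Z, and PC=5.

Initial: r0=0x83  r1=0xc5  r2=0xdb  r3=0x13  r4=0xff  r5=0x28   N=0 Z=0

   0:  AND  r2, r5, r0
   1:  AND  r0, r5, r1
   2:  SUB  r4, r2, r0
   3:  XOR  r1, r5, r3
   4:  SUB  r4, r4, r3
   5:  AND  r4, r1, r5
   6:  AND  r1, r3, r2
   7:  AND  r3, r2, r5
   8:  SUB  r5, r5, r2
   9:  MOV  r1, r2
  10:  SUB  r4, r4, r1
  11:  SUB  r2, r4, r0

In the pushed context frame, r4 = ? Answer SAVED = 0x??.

SAVED = 0xed

after  0: r0=0x83 r1=0xc5 r2=0x00 r3=0x13 r4=0xff r5=0x28  N=0 Z=1
after  1: r0=0x00 r1=0xc5 r2=0x00 r3=0x13 r4=0xff r5=0x28  N=0 Z=1
after  2: r0=0x00 r1=0xc5 r2=0x00 r3=0x13 r4=0x00 r5=0x28  N=0 Z=1
after  3: r0=0x00 r1=0x3b r2=0x00 r3=0x13 r4=0x00 r5=0x28  N=0 Z=0
after  4: r0=0x00 r1=0x3b r2=0x00 r3=0x13 r4=0xed r5=0x28  N=1 Z=0
-- IRQ taken; context saved, return-PC = 5 --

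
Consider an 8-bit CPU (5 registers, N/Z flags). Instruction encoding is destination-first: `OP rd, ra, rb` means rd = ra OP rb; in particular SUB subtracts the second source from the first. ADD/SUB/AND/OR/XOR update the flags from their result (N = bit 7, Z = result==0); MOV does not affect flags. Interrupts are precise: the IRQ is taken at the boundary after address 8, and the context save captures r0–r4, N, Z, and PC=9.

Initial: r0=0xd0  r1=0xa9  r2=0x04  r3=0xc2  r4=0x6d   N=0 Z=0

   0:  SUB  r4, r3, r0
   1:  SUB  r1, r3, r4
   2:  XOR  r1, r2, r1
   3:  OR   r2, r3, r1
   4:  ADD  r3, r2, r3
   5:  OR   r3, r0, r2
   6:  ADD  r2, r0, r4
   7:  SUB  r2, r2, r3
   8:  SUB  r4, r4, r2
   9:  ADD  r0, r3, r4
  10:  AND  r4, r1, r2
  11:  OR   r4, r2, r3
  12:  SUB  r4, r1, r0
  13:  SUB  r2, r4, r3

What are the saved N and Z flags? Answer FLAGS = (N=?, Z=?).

after  0: r0=0xd0 r1=0xa9 r2=0x04 r3=0xc2 r4=0xf2  N=1 Z=0
after  1: r0=0xd0 r1=0xd0 r2=0x04 r3=0xc2 r4=0xf2  N=1 Z=0
after  2: r0=0xd0 r1=0xd4 r2=0x04 r3=0xc2 r4=0xf2  N=1 Z=0
after  3: r0=0xd0 r1=0xd4 r2=0xd6 r3=0xc2 r4=0xf2  N=1 Z=0
after  4: r0=0xd0 r1=0xd4 r2=0xd6 r3=0x98 r4=0xf2  N=1 Z=0
after  5: r0=0xd0 r1=0xd4 r2=0xd6 r3=0xd6 r4=0xf2  N=1 Z=0
after  6: r0=0xd0 r1=0xd4 r2=0xc2 r3=0xd6 r4=0xf2  N=1 Z=0
after  7: r0=0xd0 r1=0xd4 r2=0xec r3=0xd6 r4=0xf2  N=1 Z=0
after  8: r0=0xd0 r1=0xd4 r2=0xec r3=0xd6 r4=0x06  N=0 Z=0
-- IRQ taken; context saved, return-PC = 9 --

FLAGS = (N=0, Z=0)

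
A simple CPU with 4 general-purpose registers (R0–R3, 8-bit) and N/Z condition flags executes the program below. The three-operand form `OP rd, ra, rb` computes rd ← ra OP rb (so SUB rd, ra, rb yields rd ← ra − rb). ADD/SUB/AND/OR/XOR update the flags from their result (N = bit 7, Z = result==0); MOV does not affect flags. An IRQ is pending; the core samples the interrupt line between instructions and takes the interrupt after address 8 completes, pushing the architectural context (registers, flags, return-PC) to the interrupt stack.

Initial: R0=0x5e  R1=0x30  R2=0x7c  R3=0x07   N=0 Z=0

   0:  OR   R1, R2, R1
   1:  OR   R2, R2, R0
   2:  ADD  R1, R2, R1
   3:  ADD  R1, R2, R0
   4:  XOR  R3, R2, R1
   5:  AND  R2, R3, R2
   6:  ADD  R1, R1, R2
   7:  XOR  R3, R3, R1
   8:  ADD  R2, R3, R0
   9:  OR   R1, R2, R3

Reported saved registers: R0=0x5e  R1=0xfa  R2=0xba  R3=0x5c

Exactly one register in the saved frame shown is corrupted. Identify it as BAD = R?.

after  0: R0=0x5e R1=0x7c R2=0x7c R3=0x07  N=0 Z=0
after  1: R0=0x5e R1=0x7c R2=0x7e R3=0x07  N=0 Z=0
after  2: R0=0x5e R1=0xfa R2=0x7e R3=0x07  N=1 Z=0
after  3: R0=0x5e R1=0xdc R2=0x7e R3=0x07  N=1 Z=0
after  4: R0=0x5e R1=0xdc R2=0x7e R3=0xa2  N=1 Z=0
after  5: R0=0x5e R1=0xdc R2=0x22 R3=0xa2  N=0 Z=0
after  6: R0=0x5e R1=0xfe R2=0x22 R3=0xa2  N=1 Z=0
after  7: R0=0x5e R1=0xfe R2=0x22 R3=0x5c  N=0 Z=0
after  8: R0=0x5e R1=0xfe R2=0xba R3=0x5c  N=1 Z=0
-- IRQ taken; context saved, return-PC = 9 --
mismatch: R1: reported 0xfa vs actual 0xfe

BAD = R1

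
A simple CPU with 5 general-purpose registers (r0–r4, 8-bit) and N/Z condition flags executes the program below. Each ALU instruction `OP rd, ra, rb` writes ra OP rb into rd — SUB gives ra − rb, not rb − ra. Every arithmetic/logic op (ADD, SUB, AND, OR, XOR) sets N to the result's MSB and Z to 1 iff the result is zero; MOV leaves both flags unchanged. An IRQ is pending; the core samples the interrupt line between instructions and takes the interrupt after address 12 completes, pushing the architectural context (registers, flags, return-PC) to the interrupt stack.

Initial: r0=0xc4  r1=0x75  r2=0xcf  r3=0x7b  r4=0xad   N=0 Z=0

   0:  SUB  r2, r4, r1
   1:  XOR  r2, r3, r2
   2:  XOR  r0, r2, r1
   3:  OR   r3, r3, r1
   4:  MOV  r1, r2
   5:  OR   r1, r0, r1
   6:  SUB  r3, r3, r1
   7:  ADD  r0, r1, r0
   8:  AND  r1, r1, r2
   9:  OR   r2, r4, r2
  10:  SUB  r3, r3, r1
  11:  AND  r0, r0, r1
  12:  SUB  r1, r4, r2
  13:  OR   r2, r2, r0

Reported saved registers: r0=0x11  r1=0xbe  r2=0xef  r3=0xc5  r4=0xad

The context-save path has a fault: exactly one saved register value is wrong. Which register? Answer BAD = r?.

BAD = r0

after  0: r0=0xc4 r1=0x75 r2=0x38 r3=0x7b r4=0xad  N=0 Z=0
after  1: r0=0xc4 r1=0x75 r2=0x43 r3=0x7b r4=0xad  N=0 Z=0
after  2: r0=0x36 r1=0x75 r2=0x43 r3=0x7b r4=0xad  N=0 Z=0
after  3: r0=0x36 r1=0x75 r2=0x43 r3=0x7f r4=0xad  N=0 Z=0
after  4: r0=0x36 r1=0x43 r2=0x43 r3=0x7f r4=0xad  N=0 Z=0
after  5: r0=0x36 r1=0x77 r2=0x43 r3=0x7f r4=0xad  N=0 Z=0
after  6: r0=0x36 r1=0x77 r2=0x43 r3=0x08 r4=0xad  N=0 Z=0
after  7: r0=0xad r1=0x77 r2=0x43 r3=0x08 r4=0xad  N=1 Z=0
after  8: r0=0xad r1=0x43 r2=0x43 r3=0x08 r4=0xad  N=0 Z=0
after  9: r0=0xad r1=0x43 r2=0xef r3=0x08 r4=0xad  N=1 Z=0
after 10: r0=0xad r1=0x43 r2=0xef r3=0xc5 r4=0xad  N=1 Z=0
after 11: r0=0x01 r1=0x43 r2=0xef r3=0xc5 r4=0xad  N=0 Z=0
after 12: r0=0x01 r1=0xbe r2=0xef r3=0xc5 r4=0xad  N=1 Z=0
-- IRQ taken; context saved, return-PC = 13 --
mismatch: r0: reported 0x11 vs actual 0x01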